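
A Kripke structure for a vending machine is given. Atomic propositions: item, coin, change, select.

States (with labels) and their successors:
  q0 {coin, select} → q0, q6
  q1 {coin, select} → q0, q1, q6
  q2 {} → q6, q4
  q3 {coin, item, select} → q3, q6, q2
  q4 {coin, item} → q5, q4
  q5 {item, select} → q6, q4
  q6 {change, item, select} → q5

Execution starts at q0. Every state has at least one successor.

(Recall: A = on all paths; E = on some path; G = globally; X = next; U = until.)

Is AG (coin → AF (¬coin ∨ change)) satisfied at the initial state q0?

States satisfying coin → AF (¬coin ∨ change): {q2, q5, q6}.
States satisfying AG (coin → AF (¬coin ∨ change)): ∅.
q0 is reachable from q0 and violates coin → AF (¬coin ∨ change), so AG fails at q0.
q0 ∉ Sat(AG (coin → AF (¬coin ∨ change))).

Does not hold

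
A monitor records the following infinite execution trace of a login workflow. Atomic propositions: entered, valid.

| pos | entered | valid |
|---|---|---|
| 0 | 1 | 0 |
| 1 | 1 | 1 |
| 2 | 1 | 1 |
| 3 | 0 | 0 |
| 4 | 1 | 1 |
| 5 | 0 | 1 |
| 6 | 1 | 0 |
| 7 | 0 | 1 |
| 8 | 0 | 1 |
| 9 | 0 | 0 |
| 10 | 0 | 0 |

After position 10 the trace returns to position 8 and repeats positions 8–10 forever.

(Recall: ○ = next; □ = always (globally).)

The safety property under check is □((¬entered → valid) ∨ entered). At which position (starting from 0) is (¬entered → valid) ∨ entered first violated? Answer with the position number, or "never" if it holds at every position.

3

Check (¬entered → valid) ∨ entered at each position in order: 0 ✓, 1 ✓, 2 ✓.
At position 3 the labels are {}, so (¬entered → valid) ∨ entered is false there. This is the first violation.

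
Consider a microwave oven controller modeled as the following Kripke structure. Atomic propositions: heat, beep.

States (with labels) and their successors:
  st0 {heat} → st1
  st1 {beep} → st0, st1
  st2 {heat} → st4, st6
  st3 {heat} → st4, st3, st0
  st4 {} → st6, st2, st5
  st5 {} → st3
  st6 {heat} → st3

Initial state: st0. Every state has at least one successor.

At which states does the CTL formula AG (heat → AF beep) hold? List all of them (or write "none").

{st0, st1}

States satisfying heat → AF beep: {st0, st1, st4, st5}.
States satisfying AG (heat → AF beep): {st0, st1}.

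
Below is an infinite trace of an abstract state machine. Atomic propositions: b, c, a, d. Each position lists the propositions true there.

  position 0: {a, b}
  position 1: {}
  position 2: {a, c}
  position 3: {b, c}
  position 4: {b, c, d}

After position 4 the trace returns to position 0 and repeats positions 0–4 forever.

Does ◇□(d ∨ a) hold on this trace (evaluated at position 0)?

Violated

□(d ∨ a) is false at every position 0..4, so it never becomes true and ◇□(d ∨ a) fails.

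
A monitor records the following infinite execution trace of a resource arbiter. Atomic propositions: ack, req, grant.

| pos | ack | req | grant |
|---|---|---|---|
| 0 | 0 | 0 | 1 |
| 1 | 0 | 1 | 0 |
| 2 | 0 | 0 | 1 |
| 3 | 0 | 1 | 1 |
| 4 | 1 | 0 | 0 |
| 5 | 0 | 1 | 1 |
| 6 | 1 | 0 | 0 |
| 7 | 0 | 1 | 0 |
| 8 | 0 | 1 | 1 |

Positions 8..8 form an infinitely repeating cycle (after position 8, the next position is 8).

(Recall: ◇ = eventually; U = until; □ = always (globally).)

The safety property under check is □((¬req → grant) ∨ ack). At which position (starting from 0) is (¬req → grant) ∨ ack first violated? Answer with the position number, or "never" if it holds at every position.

(¬req → grant) ∨ ack holds at every position 0..8, and those are all the positions the trace ever visits, so the invariant □((¬req → grant) ∨ ack) is never violated.

never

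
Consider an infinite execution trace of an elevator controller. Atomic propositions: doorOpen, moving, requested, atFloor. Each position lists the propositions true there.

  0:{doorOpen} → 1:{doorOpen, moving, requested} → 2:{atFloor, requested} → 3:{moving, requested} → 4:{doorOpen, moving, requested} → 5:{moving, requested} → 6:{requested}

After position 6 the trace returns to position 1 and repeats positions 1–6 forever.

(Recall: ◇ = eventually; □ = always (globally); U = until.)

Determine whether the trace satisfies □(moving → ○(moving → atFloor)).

moving → ○(moving → atFloor) must hold at every position from 0 onward. It fails at position 3, so □(moving → ○(moving → atFloor)) is false.
Positions where moving holds: 1, 3, 4, 5.
Check ○(moving → atFloor) at each: 1→ok, 3→fails, 4→fails, 5→ok.

No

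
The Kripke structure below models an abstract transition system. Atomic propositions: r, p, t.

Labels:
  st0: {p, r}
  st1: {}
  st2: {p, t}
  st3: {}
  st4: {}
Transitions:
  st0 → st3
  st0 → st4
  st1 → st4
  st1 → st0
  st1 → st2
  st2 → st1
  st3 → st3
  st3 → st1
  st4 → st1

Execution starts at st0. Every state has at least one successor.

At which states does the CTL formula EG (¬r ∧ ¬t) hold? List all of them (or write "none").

States satisfying ¬r ∧ ¬t: {st1, st3, st4}.
States satisfying EG (¬r ∧ ¬t): {st1, st3, st4}.

{st1, st3, st4}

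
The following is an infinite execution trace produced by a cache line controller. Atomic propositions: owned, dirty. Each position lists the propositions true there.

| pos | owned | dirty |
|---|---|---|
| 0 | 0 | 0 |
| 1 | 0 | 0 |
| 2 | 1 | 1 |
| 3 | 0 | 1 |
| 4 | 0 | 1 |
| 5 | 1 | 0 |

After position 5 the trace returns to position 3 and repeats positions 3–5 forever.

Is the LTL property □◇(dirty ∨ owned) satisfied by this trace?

Holds

◇(dirty ∨ owned) holds at every position 0..5, and those are all positions ever visited, so □◇(dirty ∨ owned) holds.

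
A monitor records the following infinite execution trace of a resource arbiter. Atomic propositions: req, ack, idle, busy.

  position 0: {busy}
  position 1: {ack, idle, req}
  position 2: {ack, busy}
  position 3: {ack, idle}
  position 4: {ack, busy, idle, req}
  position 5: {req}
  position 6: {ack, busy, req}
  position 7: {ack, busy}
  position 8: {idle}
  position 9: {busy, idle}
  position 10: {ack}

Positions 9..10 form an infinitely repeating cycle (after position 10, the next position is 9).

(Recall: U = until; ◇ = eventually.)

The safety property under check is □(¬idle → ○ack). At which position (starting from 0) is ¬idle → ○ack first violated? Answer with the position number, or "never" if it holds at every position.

7

Check ¬idle → ○ack at each position in order: 0 ✓, 1 ✓, 2 ✓, 3 ✓, 4 ✓, 5 ✓, 6 ✓.
At position 7 the labels are {ack, busy} and the next position 8 has {idle}, so ¬idle → ○ack is false there. This is the first violation.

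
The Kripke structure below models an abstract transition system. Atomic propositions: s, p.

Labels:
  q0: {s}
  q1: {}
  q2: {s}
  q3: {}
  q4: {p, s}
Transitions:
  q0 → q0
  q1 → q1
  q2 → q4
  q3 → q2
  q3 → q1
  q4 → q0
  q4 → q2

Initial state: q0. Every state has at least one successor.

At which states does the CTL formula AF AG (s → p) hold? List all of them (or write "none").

{q1}

States satisfying AG (s → p): {q1}.
States satisfying AF AG (s → p): {q1}.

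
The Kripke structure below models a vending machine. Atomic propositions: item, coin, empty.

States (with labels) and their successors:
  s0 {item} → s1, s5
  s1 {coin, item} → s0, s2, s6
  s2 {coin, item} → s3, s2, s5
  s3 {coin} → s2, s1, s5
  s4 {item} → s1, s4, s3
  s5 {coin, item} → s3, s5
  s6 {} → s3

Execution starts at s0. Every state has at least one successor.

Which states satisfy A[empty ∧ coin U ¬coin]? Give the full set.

States satisfying empty ∧ coin: ∅.
States satisfying ¬coin: {s0, s4, s6}.
States satisfying A[empty ∧ coin U ¬coin]: {s0, s4, s6}.

{s0, s4, s6}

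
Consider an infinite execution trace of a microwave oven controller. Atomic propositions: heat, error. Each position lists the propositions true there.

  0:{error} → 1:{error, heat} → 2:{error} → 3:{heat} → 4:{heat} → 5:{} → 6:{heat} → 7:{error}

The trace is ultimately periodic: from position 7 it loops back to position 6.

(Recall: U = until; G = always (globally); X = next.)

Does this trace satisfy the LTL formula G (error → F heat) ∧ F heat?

Yes

error → F heat holds at every position 0..7, and those are all positions ever visited, so G (error → F heat) holds.
Positions where error holds: 0, 1, 2, 7.
Check F heat at each: 0→ok, 1→ok, 2→ok, 7→ok.
heat holds at position 1, which is reachable from 0, so F heat holds.
At position 0: G (error → F heat) is true; F heat is true; so G (error → F heat) ∧ F heat is true.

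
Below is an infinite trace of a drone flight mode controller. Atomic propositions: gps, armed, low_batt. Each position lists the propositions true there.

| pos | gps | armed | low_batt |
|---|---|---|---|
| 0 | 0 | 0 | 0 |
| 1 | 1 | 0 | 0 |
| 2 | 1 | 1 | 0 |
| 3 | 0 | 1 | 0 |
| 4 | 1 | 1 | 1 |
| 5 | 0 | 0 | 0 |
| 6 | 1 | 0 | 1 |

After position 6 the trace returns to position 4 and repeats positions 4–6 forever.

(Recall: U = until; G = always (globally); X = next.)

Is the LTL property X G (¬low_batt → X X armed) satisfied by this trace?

The position after 0 is 1; G (¬low_batt → X X armed) is false there.

Violated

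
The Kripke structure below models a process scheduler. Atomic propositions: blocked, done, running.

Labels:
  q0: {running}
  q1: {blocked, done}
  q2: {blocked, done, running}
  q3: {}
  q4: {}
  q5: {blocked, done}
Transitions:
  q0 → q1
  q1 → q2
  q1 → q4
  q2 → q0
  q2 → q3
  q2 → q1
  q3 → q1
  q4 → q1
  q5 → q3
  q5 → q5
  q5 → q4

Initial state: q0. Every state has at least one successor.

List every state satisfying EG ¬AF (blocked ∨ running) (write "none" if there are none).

States satisfying ¬AF (blocked ∨ running): ∅.
States satisfying EG ¬AF (blocked ∨ running): ∅.

none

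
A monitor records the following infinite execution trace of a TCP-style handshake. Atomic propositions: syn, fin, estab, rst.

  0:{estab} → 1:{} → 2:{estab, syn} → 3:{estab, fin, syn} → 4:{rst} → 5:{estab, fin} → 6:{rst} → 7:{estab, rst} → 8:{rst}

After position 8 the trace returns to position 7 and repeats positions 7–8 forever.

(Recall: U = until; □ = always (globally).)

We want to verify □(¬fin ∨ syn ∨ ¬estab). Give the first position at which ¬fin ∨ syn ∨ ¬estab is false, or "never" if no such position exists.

Check ¬fin ∨ syn ∨ ¬estab at each position in order: 0 ✓, 1 ✓, 2 ✓, 3 ✓, 4 ✓.
At position 5 the labels are {estab, fin}, so ¬fin ∨ syn ∨ ¬estab is false there. This is the first violation.

5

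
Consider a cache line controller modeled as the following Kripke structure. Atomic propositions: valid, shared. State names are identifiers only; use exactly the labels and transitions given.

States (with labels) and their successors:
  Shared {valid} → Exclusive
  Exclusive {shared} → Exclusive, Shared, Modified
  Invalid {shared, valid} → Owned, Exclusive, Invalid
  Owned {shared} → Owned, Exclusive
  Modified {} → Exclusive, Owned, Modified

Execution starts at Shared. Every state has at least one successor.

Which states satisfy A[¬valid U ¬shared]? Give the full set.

{Shared, Modified}

States satisfying ¬valid: {Exclusive, Owned, Modified}.
States satisfying ¬shared: {Shared, Modified}.
States satisfying A[¬valid U ¬shared]: {Shared, Modified}.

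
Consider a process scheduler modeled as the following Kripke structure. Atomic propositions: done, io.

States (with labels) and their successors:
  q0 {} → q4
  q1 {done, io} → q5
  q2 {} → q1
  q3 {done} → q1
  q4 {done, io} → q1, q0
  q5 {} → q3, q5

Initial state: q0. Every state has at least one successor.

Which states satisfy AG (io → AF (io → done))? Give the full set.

{q0, q1, q2, q3, q4, q5}

States satisfying io → AF (io → done): {q0, q1, q2, q3, q4, q5}.
States satisfying AG (io → AF (io → done)): {q0, q1, q2, q3, q4, q5}.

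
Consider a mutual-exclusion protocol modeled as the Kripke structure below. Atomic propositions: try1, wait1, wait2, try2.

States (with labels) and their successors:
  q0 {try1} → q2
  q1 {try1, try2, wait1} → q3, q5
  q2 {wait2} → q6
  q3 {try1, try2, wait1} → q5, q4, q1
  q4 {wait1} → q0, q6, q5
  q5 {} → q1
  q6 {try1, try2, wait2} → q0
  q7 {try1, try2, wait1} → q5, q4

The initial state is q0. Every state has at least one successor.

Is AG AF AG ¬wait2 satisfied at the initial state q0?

States satisfying AF AG ¬wait2: ∅.
States satisfying AG AF AG ¬wait2: ∅.
q0 is reachable from q0 and violates AF AG ¬wait2, so AG fails at q0.
q0 ∉ Sat(AG AF AG ¬wait2).

Violated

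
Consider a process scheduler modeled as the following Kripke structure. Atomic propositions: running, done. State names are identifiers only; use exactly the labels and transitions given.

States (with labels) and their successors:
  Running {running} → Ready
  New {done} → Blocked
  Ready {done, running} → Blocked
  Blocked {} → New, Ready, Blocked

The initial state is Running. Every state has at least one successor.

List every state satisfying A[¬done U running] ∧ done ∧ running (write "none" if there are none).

{Ready}

States satisfying ¬done: {Running, Blocked}.
States satisfying running: {Running, Ready}.
States satisfying A[¬done U running]: {Running, Ready}.
States satisfying done ∧ running: {Ready}.
States satisfying A[¬done U running] ∧ done ∧ running: {Ready}.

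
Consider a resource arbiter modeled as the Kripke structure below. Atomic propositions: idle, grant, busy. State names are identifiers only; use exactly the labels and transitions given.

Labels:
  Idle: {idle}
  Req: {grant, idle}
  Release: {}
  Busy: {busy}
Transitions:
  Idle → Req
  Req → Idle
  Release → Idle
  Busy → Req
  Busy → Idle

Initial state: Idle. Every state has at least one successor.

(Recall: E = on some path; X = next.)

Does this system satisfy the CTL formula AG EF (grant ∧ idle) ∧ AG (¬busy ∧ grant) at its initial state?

Does not hold

States satisfying EF (grant ∧ idle): {Idle, Req, Release, Busy}.
States satisfying AG EF (grant ∧ idle): {Idle, Req, Release, Busy}.
States satisfying ¬busy ∧ grant: {Req}.
States satisfying AG (¬busy ∧ grant): ∅.
States satisfying AG EF (grant ∧ idle) ∧ AG (¬busy ∧ grant): ∅.
Idle ∉ Sat(AG EF (grant ∧ idle) ∧ AG (¬busy ∧ grant)).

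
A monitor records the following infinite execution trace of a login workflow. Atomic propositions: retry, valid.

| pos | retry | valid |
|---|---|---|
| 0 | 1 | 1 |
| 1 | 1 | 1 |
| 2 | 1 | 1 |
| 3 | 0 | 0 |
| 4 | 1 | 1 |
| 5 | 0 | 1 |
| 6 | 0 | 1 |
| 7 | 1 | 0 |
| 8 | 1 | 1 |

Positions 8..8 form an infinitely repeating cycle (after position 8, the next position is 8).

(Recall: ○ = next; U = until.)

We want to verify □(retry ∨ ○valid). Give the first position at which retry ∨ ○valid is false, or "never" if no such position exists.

Check retry ∨ ○valid at each position in order: 0 ✓, 1 ✓, 2 ✓, 3 ✓, 4 ✓, 5 ✓.
At position 6 the labels are {valid} and the next position 7 has {retry}, so retry ∨ ○valid is false there. This is the first violation.

6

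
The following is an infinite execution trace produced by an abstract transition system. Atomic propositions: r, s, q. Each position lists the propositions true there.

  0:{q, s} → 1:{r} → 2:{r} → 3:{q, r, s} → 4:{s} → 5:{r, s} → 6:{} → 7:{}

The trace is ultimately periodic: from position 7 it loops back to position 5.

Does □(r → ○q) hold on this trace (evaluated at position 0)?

No

r → ○q must hold at every position from 0 onward. It fails at position 1, so □(r → ○q) is false.
Positions where r holds: 1, 2, 3, 5.
Check ○q at each: 1→fails, 2→ok, 3→fails, 5→fails.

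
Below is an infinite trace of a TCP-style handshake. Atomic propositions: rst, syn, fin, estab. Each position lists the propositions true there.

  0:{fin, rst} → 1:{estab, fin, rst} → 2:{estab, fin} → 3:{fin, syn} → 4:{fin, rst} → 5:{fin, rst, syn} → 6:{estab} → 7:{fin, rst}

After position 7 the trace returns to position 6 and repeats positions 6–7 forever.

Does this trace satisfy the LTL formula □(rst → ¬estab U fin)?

rst → ¬estab U fin holds at every position 0..7, and those are all positions ever visited, so □(rst → ¬estab U fin) holds.
Positions where rst holds: 0, 1, 4, 5, 7.
Check ¬estab U fin at each: 0→ok, 1→ok, 4→ok, 5→ok, 7→ok.

Holds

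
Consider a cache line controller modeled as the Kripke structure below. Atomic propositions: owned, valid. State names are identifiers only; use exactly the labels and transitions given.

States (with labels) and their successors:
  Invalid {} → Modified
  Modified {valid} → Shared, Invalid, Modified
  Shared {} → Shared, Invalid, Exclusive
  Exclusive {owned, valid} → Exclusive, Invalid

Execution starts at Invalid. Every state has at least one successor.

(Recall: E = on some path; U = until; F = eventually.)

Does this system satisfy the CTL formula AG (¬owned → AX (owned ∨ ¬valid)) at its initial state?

States satisfying ¬owned → AX (owned ∨ ¬valid): {Shared, Exclusive}.
States satisfying AG (¬owned → AX (owned ∨ ¬valid)): ∅.
Invalid is reachable from Invalid and violates ¬owned → AX (owned ∨ ¬valid), so AG fails at Invalid.
Invalid ∉ Sat(AG (¬owned → AX (owned ∨ ¬valid))).

Violated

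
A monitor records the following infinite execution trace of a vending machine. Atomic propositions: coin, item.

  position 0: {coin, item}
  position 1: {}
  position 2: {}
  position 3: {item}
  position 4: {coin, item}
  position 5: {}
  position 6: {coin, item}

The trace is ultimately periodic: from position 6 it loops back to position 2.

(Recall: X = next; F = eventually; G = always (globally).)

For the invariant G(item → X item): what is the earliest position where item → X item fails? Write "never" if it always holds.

At position 0 the labels are {coin, item} and the next position 1 has {}, so item → X item is false there. This is the first violation.

0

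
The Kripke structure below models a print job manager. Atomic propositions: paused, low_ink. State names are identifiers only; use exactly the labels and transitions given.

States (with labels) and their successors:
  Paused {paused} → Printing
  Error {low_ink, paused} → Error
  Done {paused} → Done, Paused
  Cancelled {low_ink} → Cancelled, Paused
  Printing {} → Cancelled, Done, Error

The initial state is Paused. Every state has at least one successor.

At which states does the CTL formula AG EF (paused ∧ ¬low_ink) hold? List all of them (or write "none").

States satisfying EF (paused ∧ ¬low_ink): {Paused, Done, Cancelled, Printing}.
States satisfying AG EF (paused ∧ ¬low_ink): ∅.

none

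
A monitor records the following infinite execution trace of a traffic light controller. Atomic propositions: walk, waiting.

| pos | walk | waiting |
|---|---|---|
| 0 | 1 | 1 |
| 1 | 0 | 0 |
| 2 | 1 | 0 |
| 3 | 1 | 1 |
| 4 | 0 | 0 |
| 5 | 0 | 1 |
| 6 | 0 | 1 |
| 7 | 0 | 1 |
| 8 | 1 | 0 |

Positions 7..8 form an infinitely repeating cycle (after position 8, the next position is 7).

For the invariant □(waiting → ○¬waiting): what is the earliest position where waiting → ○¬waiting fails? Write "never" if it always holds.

5

Check waiting → ○¬waiting at each position in order: 0 ✓, 1 ✓, 2 ✓, 3 ✓, 4 ✓.
At position 5 the labels are {waiting} and the next position 6 has {waiting}, so waiting → ○¬waiting is false there. This is the first violation.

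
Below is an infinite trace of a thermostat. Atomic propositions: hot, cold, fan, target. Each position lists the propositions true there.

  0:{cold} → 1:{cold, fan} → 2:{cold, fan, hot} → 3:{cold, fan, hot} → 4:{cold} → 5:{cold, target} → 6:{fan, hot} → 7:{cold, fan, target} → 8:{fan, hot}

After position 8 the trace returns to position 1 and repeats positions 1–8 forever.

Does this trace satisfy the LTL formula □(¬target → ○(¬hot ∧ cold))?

Violated

¬target → ○(¬hot ∧ cold) must hold at every position from 0 onward. It fails at position 1, so □(¬target → ○(¬hot ∧ cold)) is false.
Positions where ¬target holds: 0, 1, 2, 3, 4, 6, 8.
Check ○(¬hot ∧ cold) at each: 0→ok, 1→fails, 2→fails, 3→ok, 4→ok, 6→ok, 8→ok.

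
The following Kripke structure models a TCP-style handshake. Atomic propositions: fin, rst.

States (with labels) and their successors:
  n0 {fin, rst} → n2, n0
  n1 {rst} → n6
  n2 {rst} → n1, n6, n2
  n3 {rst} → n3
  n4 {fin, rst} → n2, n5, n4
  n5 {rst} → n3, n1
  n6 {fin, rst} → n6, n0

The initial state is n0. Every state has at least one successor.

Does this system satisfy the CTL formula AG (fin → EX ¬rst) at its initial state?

States satisfying fin → EX ¬rst: {n1, n2, n3, n5}.
States satisfying AG (fin → EX ¬rst): {n3}.
n0 is reachable from n0 and violates fin → EX ¬rst, so AG fails at n0.
n0 ∉ Sat(AG (fin → EX ¬rst)).

No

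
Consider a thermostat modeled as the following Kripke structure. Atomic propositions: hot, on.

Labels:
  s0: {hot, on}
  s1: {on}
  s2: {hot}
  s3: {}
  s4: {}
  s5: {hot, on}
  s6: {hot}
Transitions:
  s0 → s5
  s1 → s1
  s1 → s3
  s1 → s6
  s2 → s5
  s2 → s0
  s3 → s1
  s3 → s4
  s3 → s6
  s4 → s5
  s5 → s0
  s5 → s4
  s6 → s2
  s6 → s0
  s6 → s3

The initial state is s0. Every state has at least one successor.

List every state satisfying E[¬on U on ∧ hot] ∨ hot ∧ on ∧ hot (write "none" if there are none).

States satisfying ¬on: {s2, s3, s4, s6}.
States satisfying on ∧ hot: {s0, s5}.
States satisfying E[¬on U on ∧ hot]: {s0, s2, s3, s4, s5, s6}.
States satisfying hot ∧ on ∧ hot: {s0, s5}.
States satisfying E[¬on U on ∧ hot] ∨ hot ∧ on ∧ hot: {s0, s2, s3, s4, s5, s6}.

{s0, s2, s3, s4, s5, s6}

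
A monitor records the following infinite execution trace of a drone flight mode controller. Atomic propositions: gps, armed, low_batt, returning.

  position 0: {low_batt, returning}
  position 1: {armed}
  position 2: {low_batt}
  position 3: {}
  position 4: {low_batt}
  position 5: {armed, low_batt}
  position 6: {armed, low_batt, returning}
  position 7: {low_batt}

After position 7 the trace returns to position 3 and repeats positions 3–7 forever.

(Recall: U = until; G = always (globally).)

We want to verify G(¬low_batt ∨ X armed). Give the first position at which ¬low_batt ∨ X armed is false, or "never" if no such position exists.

Check ¬low_batt ∨ X armed at each position in order: 0 ✓, 1 ✓.
At position 2 the labels are {low_batt} and the next position 3 has {}, so ¬low_batt ∨ X armed is false there. This is the first violation.

2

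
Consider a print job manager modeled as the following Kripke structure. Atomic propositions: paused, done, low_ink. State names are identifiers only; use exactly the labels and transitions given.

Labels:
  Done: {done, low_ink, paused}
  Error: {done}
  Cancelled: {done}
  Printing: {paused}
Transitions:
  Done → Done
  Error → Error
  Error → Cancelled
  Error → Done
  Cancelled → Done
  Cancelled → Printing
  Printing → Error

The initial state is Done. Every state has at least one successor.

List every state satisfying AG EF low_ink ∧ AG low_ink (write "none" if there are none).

{Done}

States satisfying EF low_ink: {Done, Error, Cancelled, Printing}.
States satisfying AG EF low_ink: {Done, Error, Cancelled, Printing}.
States satisfying low_ink: {Done}.
States satisfying AG low_ink: {Done}.
States satisfying AG EF low_ink ∧ AG low_ink: {Done}.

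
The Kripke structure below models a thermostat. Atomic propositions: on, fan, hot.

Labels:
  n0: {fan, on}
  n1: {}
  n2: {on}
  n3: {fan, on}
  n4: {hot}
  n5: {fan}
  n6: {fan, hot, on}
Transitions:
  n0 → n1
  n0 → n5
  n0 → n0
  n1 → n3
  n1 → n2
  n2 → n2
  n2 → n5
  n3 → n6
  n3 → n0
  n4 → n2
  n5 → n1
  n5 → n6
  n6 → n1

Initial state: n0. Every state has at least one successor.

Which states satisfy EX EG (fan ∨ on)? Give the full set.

{n0, n1, n2, n3, n4}

States satisfying EG (fan ∨ on): {n0, n2, n3}.
States satisfying EX EG (fan ∨ on): {n0, n1, n2, n3, n4}.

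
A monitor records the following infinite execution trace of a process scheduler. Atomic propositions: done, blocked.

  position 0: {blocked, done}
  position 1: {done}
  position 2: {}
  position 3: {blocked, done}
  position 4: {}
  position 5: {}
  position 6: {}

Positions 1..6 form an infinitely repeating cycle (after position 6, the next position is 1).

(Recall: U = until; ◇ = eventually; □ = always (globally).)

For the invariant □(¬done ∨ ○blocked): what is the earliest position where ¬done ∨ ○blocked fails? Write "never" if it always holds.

0

At position 0 the labels are {blocked, done} and the next position 1 has {done}, so ¬done ∨ ○blocked is false there. This is the first violation.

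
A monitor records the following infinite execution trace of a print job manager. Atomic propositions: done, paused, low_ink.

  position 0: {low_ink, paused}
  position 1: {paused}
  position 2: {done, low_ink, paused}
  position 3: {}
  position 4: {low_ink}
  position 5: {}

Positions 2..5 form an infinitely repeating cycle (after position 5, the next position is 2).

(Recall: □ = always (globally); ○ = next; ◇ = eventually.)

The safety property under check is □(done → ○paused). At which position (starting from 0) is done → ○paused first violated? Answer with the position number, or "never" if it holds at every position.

2

Check done → ○paused at each position in order: 0 ✓, 1 ✓.
At position 2 the labels are {done, low_ink, paused} and the next position 3 has {}, so done → ○paused is false there. This is the first violation.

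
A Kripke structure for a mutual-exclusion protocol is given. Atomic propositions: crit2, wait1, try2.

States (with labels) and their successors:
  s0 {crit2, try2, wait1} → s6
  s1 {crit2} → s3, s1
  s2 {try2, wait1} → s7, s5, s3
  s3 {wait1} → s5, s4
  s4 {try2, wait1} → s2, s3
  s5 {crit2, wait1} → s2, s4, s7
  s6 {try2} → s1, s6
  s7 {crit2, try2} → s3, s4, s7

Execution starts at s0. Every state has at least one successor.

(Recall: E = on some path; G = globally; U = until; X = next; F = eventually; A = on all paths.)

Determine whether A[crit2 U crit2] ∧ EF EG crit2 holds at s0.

States satisfying crit2: {s0, s1, s5, s7}.
States satisfying A[crit2 U crit2]: {s0, s1, s5, s7}.
States satisfying EG crit2: {s1, s5, s7}.
States satisfying EF EG crit2: {s0, s1, s2, s3, s4, s5, s6, s7}.
States satisfying A[crit2 U crit2] ∧ EF EG crit2: {s0, s1, s5, s7}.
s0 ∈ Sat(A[crit2 U crit2] ∧ EF EG crit2).

Holds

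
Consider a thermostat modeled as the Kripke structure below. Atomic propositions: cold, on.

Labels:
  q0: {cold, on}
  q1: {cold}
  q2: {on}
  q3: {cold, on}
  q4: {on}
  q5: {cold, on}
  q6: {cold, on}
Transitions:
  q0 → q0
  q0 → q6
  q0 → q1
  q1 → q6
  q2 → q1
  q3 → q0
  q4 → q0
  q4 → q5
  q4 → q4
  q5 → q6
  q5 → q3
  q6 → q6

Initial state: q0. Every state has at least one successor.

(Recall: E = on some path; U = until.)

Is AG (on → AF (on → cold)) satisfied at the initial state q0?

Yes

States satisfying on → AF (on → cold): {q0, q1, q2, q3, q5, q6}.
States satisfying AG (on → AF (on → cold)): {q0, q1, q2, q3, q5, q6}.
Every state reachable from q0 satisfies on → AF (on → cold).
q0 ∈ Sat(AG (on → AF (on → cold))).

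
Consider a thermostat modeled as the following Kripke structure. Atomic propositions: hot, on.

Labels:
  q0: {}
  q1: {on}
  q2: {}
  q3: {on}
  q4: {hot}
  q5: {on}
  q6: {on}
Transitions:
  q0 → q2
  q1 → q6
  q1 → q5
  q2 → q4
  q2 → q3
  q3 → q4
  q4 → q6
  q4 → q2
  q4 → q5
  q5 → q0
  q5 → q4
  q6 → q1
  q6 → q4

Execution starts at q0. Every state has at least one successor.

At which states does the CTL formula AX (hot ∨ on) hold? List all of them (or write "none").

States satisfying hot ∨ on: {q1, q3, q4, q5, q6}.
States satisfying AX (hot ∨ on): {q1, q2, q3, q6}.

{q1, q2, q3, q6}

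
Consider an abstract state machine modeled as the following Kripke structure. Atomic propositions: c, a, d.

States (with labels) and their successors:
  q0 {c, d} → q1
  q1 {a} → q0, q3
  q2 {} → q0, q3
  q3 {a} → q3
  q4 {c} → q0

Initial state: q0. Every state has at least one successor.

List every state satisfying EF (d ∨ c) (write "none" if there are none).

States satisfying d ∨ c: {q0, q4}.
States satisfying EF (d ∨ c): {q0, q1, q2, q4}.

{q0, q1, q2, q4}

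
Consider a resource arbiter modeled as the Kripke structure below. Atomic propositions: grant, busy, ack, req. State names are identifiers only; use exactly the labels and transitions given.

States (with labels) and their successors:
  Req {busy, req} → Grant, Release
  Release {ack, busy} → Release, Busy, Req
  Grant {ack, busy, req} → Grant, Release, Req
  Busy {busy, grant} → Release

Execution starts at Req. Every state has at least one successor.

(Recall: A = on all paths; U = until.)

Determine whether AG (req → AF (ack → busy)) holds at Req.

States satisfying req → AF (ack → busy): {Req, Release, Grant, Busy}.
States satisfying AG (req → AF (ack → busy)): {Req, Release, Grant, Busy}.
Every state reachable from Req satisfies req → AF (ack → busy).
Req ∈ Sat(AG (req → AF (ack → busy))).

Holds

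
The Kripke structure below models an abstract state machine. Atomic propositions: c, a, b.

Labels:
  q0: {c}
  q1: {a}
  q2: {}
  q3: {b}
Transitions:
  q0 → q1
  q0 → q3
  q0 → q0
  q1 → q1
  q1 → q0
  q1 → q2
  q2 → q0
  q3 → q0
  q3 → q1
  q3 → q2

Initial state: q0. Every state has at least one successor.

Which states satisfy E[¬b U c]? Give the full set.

States satisfying ¬b: {q0, q1, q2}.
States satisfying c: {q0}.
States satisfying E[¬b U c]: {q0, q1, q2}.

{q0, q1, q2}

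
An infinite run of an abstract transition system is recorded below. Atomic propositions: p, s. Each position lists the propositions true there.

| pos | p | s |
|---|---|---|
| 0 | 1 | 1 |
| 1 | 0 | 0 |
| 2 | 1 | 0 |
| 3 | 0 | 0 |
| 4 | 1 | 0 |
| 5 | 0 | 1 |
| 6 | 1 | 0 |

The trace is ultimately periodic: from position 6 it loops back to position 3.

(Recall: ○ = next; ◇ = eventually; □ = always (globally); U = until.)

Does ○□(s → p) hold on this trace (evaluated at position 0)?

The position after 0 is 1; □(s → p) is false there.

No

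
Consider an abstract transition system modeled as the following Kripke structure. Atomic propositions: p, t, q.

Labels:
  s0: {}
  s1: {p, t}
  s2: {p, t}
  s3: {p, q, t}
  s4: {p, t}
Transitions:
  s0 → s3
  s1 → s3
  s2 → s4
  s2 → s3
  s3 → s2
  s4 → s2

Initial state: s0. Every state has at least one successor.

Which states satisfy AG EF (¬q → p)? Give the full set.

States satisfying EF (¬q → p): {s0, s1, s2, s3, s4}.
States satisfying AG EF (¬q → p): {s0, s1, s2, s3, s4}.

{s0, s1, s2, s3, s4}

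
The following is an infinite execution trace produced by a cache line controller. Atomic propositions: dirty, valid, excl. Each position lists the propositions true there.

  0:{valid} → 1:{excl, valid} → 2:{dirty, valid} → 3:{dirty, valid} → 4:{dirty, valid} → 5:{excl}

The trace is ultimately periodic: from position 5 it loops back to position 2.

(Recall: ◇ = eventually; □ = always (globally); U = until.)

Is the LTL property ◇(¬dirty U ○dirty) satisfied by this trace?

¬dirty U ○dirty holds at position 0, which is reachable from 0, so ◇(¬dirty U ○dirty) holds.

Satisfied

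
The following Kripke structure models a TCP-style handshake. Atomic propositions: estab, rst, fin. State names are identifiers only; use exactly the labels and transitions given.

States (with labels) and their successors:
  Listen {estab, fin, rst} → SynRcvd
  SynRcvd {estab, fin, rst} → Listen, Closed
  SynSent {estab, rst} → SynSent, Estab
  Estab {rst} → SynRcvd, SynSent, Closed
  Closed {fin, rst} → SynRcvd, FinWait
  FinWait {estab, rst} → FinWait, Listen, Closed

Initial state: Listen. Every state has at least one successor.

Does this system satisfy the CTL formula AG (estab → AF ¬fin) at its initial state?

No

States satisfying estab → AF ¬fin: {SynSent, Estab, Closed, FinWait}.
States satisfying AG (estab → AF ¬fin): ∅.
Listen is reachable from Listen and violates estab → AF ¬fin, so AG fails at Listen.
Listen ∉ Sat(AG (estab → AF ¬fin)).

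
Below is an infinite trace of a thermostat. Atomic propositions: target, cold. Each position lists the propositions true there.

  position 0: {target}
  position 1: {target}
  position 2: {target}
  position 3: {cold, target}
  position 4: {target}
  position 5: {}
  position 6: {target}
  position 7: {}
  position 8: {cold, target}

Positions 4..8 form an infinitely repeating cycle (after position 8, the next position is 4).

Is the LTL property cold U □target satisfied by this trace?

Walking from position 0: at position 0, □target has not yet held and cold fails, so cold U □target is false.

No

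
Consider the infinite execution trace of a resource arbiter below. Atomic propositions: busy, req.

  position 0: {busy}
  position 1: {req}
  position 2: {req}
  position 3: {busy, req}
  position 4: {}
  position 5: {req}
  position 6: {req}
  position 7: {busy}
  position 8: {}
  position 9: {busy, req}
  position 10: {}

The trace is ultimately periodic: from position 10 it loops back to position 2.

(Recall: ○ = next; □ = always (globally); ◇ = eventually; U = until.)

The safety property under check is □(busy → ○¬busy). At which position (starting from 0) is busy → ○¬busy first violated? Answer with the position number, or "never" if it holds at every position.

never

busy → ○¬busy holds at every position 0..10, and those are all the positions the trace ever visits, so the invariant □(busy → ○¬busy) is never violated.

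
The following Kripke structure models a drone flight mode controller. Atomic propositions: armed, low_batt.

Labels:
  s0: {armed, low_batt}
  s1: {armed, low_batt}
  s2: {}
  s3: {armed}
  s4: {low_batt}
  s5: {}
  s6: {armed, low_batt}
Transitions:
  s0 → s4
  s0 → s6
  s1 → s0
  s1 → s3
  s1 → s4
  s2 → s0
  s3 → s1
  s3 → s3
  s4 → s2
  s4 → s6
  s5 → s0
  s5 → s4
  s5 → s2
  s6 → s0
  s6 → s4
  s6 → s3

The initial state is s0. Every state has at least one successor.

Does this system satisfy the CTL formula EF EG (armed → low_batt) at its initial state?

Yes

States satisfying EG (armed → low_batt): {s0, s1, s2, s4, s5, s6}.
States satisfying EF EG (armed → low_batt): {s0, s1, s2, s3, s4, s5, s6}.
Some path from s0 reaches a state where EG (armed → low_batt) holds.
s0 ∈ Sat(EF EG (armed → low_batt)).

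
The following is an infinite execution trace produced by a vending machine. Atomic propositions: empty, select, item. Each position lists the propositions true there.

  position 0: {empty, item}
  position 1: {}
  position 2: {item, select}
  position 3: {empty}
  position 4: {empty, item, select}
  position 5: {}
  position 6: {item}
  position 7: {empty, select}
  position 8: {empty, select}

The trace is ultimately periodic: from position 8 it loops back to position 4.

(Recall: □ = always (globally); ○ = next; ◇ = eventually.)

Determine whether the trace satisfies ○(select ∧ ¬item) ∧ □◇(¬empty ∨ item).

Violated

The position after 0 is 1; select ∧ ¬item is false there.
◇(¬empty ∨ item) holds at every position 0..8, and those are all positions ever visited, so □◇(¬empty ∨ item) holds.
At position 0: ○(select ∧ ¬item) is false; □◇(¬empty ∨ item) is true; so ○(select ∧ ¬item) ∧ □◇(¬empty ∨ item) is false.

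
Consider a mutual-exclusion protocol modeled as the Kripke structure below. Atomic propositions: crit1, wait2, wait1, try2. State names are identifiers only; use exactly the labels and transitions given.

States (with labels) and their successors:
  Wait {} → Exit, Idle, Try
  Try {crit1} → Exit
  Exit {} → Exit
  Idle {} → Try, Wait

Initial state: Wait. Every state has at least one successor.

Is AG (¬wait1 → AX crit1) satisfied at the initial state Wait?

States satisfying ¬wait1 → AX crit1: ∅.
States satisfying AG (¬wait1 → AX crit1): ∅.
Exit is reachable from Wait and violates ¬wait1 → AX crit1, so AG fails at Wait.
Wait ∉ Sat(AG (¬wait1 → AX crit1)).

No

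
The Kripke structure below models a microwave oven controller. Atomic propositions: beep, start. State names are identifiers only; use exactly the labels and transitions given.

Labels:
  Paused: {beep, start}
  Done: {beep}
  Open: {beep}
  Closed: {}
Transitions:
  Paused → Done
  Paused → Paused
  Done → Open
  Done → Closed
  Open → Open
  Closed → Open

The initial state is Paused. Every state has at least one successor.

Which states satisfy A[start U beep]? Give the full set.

{Paused, Done, Open}

States satisfying start: {Paused}.
States satisfying beep: {Paused, Done, Open}.
States satisfying A[start U beep]: {Paused, Done, Open}.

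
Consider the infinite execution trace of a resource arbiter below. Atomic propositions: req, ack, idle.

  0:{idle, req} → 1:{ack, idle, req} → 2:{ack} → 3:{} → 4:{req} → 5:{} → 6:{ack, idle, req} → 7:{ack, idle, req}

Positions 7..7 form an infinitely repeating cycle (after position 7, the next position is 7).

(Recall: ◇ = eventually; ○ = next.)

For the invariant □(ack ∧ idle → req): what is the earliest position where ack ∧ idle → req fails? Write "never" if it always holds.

ack ∧ idle → req holds at every position 0..7, and those are all the positions the trace ever visits, so the invariant □(ack ∧ idle → req) is never violated.

never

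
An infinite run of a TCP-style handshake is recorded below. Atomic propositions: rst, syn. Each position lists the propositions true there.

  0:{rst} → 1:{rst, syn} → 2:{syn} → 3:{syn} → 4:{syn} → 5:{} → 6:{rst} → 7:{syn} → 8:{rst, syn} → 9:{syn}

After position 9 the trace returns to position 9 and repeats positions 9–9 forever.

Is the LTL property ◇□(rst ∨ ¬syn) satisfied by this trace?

□(rst ∨ ¬syn) is false at every position 0..9, so it never becomes true and ◇□(rst ∨ ¬syn) fails.

Violated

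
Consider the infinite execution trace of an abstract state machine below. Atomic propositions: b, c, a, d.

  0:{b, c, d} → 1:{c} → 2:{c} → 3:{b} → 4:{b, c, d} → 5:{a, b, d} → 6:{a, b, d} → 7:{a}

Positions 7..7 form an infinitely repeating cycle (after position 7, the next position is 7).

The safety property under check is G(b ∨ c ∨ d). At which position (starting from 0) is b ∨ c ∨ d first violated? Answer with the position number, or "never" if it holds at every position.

7

Check b ∨ c ∨ d at each position in order: 0 ✓, 1 ✓, 2 ✓, 3 ✓, 4 ✓, 5 ✓, 6 ✓.
At position 7 the labels are {a}, so b ∨ c ∨ d is false there. This is the first violation.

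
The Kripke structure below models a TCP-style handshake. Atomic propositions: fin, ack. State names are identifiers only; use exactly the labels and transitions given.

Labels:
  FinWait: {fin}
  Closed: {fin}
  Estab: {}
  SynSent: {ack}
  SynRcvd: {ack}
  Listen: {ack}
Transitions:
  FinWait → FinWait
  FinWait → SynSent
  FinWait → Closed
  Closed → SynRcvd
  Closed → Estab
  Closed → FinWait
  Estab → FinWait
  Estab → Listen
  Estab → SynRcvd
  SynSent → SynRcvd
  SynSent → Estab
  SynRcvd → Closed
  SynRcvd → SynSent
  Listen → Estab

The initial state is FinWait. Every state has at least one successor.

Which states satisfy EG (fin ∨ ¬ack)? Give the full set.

States satisfying fin ∨ ¬ack: {FinWait, Closed, Estab}.
States satisfying EG (fin ∨ ¬ack): {FinWait, Closed, Estab}.

{FinWait, Closed, Estab}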